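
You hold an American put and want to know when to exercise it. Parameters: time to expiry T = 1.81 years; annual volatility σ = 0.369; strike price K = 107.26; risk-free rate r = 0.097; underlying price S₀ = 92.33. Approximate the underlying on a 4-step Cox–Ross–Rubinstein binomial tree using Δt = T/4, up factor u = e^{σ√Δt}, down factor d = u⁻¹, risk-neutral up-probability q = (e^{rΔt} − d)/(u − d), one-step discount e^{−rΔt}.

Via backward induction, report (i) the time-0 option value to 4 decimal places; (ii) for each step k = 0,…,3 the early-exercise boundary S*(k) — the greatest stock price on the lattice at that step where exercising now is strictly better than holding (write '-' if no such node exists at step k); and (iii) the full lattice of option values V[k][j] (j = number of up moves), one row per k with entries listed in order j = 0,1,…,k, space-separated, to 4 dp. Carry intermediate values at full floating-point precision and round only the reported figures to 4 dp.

price = 21.1124
boundary = - 72.0348 56.2008 72.0348
tree:
21.1124
35.2252 10.2775
51.0592 19.3299 3.0502
63.4128 35.2252 6.7483 0.0000
73.0509 51.0592 14.9300 0.0000 0.0000

Δt=0.45250, u=1.28174, d=0.78019, q=0.52772, disc=e^(-rΔt)=0.95706
k=4 terminal: V=max(K-S,0) → 73.0509 51.0592 14.9300 0.0000 0.0000
k=3: j=0 S=43.8472 intr=63.4128 cont=58.8067 V=63.4128[EX]; j=1 S=72.0348 intr=35.2252 cont=30.6191 V=35.2252[EX]; j=2 S=118.3432 intr=0.0000 cont=6.7483 V=6.7483[hold]; j=3 S=194.4213 intr=0.0000 cont=0.0000 V=0.0000[hold]  S*(3)=72.0348
k=2: j=0 S=56.2008 intr=51.0592 cont=46.4532 V=51.0592[EX]; j=1 S=92.3300 intr=14.9300 cont=19.3299 V=19.3299[hold]; j=2 S=151.6853 intr=0.0000 cont=3.0502 V=3.0502[hold]  S*(2)=56.2008
k=1: j=0 S=72.0348 intr=35.2252 cont=32.8413 V=35.2252[EX]; j=1 S=118.3432 intr=0.0000 cont=10.2775 V=10.2775[hold]  S*(1)=72.0348
k=0: j=0 S=92.3300 intr=14.9300 cont=21.1124 V=21.1124[hold]  S*(0)=-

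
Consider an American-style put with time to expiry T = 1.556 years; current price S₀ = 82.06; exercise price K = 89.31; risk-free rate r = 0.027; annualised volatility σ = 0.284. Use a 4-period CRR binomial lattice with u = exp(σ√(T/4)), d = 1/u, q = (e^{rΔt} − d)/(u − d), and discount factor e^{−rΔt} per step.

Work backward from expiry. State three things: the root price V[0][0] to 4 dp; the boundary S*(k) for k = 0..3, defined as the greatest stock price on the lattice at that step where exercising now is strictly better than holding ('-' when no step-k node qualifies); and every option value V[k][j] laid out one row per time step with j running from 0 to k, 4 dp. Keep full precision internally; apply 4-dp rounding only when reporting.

Δt=0.38900, u=1.19379, d=0.83767, q=0.48548, disc=e^(-rΔt)=0.98955
k=4 terminal: V=max(K-S,0) → 48.9060 31.7292 7.2500 0.0000 0.0000
k=3: j=0 S=48.2338 intr=41.0762 cont=40.1431 V=41.0762[EX]; j=1 S=68.7392 intr=20.5708 cont=19.6376 V=20.5708[EX]; j=2 S=97.9621 intr=0.0000 cont=3.6913 V=3.6913[hold]; j=3 S=139.6085 intr=0.0000 cont=0.0000 V=0.0000[hold]  S*(3)=68.7392
k=2: j=0 S=57.5808 intr=31.7292 cont=30.7960 V=31.7292[EX]; j=1 S=82.0600 intr=7.2500 cont=12.2468 V=12.2468[hold]; j=2 S=116.9459 intr=0.0000 cont=1.8794 V=1.8794[hold]  S*(2)=57.5808
k=1: j=0 S=68.7392 intr=20.5708 cont=22.0381 V=22.0381[hold]; j=1 S=97.9621 intr=0.0000 cont=7.1382 V=7.1382[hold]  S*(1)=-
k=0: j=0 S=82.0600 intr=7.2500 cont=14.6498 V=14.6498[hold]  S*(0)=-

price = 14.6498
boundary = - - 57.5808 68.7392
tree:
14.6498
22.0381 7.1382
31.7292 12.2468 1.8794
41.0762 20.5708 3.6913 0.0000
48.9060 31.7292 7.2500 0.0000 0.0000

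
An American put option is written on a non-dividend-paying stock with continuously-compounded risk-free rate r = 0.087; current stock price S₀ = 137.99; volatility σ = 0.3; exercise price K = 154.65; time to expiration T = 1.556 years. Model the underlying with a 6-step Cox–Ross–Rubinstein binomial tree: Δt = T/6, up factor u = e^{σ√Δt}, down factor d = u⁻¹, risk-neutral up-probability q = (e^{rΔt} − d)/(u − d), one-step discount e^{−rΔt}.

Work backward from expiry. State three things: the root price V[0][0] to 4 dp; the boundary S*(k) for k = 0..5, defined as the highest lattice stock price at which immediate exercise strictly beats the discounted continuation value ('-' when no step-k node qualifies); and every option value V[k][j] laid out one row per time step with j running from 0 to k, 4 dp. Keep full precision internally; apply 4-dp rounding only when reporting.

price = 23.2938
boundary = - 118.4400 101.6599 118.4400 101.6599 118.4400
tree:
23.2938
36.2100 13.1160
52.9901 22.2023 5.8168
67.3930 36.2100 11.0342 1.5526
79.7552 52.9901 20.3773 3.4246 0.0000
90.3661 67.3930 36.2100 7.5534 0.0000 0.0000
99.4736 79.7552 52.9901 16.6600 0.0000 0.0000 0.0000

params: Δt=0.25933 u=1.16506 d=0.85832 q=0.53627 e^(-rΔt)=0.97769
t_6 payoffs: 99.4736 79.7552 52.9901 16.6600 0.0000 0.0000 0.0000
t_5: node(5,0) S=64.2839 payoff=90.3661 vs cont=86.9159 → 90.3661 [stop]  node(5,1) S=87.2570 payoff=67.3930 vs cont=63.9428 → 67.3930 [stop]  node(5,2) S=118.4400 payoff=36.2100 vs cont=32.7598 → 36.2100 [stop]  node(5,3) S=160.7669 payoff=0.0000 vs cont=7.5534 → 7.5534 [wait]  node(5,4) S=218.2201 payoff=0.0000 vs cont=0.0000 → 0.0000 [wait]  node(5,5) S=296.2053 payoff=0.0000 vs cont=0.0000 → 0.0000 [wait]  ⇒ S*(5)=118.4400
t_4: node(4,0) S=74.8948 payoff=79.7552 vs cont=76.3051 → 79.7552 [stop]  node(4,1) S=101.6599 payoff=52.9901 vs cont=49.5400 → 52.9901 [stop]  node(4,2) S=137.9900 payoff=16.6600 vs cont=20.3773 → 20.3773 [wait]  node(4,3) S=187.3034 payoff=0.0000 vs cont=3.4246 → 3.4246 [wait]  node(4,4) S=254.2400 payoff=0.0000 vs cont=0.0000 → 0.0000 [wait]  ⇒ S*(4)=101.6599
t_3: node(3,0) S=87.2570 payoff=67.3930 vs cont=63.9428 → 67.3930 [stop]  node(3,1) S=118.4400 payoff=36.2100 vs cont=34.7088 → 36.2100 [stop]  node(3,2) S=160.7669 payoff=0.0000 vs cont=11.0342 → 11.0342 [wait]  node(3,3) S=218.2201 payoff=0.0000 vs cont=1.5526 → 1.5526 [wait]  ⇒ S*(3)=118.4400
t_2: node(2,0) S=101.6599 payoff=52.9901 vs cont=49.5400 → 52.9901 [stop]  node(2,1) S=137.9900 payoff=16.6600 vs cont=22.2023 → 22.2023 [wait]  node(2,2) S=187.3034 payoff=0.0000 vs cont=5.8168 → 5.8168 [wait]  ⇒ S*(2)=101.6599
t_1: node(1,0) S=118.4400 payoff=36.2100 vs cont=35.6657 → 36.2100 [stop]  node(1,1) S=160.7669 payoff=0.0000 vs cont=13.1160 → 13.1160 [wait]  ⇒ S*(1)=118.4400
t_0: node(0,0) S=137.9900 payoff=16.6600 vs cont=23.2938 → 23.2938 [wait]  ⇒ S*(0)=-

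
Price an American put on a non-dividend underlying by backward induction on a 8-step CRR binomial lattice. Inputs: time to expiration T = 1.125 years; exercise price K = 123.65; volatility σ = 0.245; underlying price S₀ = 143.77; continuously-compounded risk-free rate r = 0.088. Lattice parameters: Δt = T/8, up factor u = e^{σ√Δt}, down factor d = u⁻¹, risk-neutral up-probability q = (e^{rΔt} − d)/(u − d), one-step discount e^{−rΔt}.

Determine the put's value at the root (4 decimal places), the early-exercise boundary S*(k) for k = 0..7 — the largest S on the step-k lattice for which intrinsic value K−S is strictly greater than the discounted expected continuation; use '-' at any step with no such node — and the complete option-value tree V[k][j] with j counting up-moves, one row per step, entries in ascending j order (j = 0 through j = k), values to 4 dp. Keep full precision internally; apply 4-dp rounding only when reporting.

price = 3.4110
boundary = - - - - 99.5555 90.8164 99.5555 109.1355
tree:
3.4110
5.8129 1.4814
9.6515 2.7375 0.4654
15.5346 4.9550 0.9466 0.0738
24.0945 8.7351 1.9088 0.1641 0.0000
32.8336 14.8688 3.8082 0.3649 0.0000 0.0000
40.8055 24.0945 7.4978 0.8114 0.0000 0.0000 0.0000
48.0777 32.8336 14.5145 1.8044 0.0000 0.0000 0.0000 0.0000
54.7115 40.8055 24.0945 4.0127 0.0000 0.0000 0.0000 0.0000 0.0000

Δt=0.14062  u=1.09623  d=0.91222  q=0.54472  discount=0.98770
step 8 (expiry): payoffs max(K−S,0) = 54.7115 40.8055 24.0945 4.0127 0.0000 0.0000 0.0000 0.0000 0.0000
step 7: (k=7,j=0): S=75.5723, (K−S)⁺=48.0777, hold=46.5570 ⇒ V=48.0777 exercise | (k=7,j=1): S=90.8164, (K−S)⁺=32.8336, hold=31.3129 ⇒ V=32.8336 exercise | (k=7,j=2): S=109.1355, (K−S)⁺=14.5145, hold=12.9938 ⇒ V=14.5145 exercise | (k=7,j=3): S=131.1498, (K−S)⁺=0.0000, hold=1.8044 ⇒ V=1.8044 continue | (k=7,j=4): S=157.6047, (K−S)⁺=0.0000, hold=0.0000 ⇒ V=0.0000 continue | (k=7,j=5): S=189.3960, (K−S)⁺=0.0000, hold=0.0000 ⇒ V=0.0000 continue | (k=7,j=6): S=227.6000, (K−S)⁺=0.0000, hold=0.0000 ⇒ V=0.0000 continue | (k=7,j=7): S=273.5104, (K−S)⁺=0.0000, hold=0.0000 ⇒ V=0.0000 continue  boundary S*=109.1355
step 6: (k=6,j=0): S=82.8445, (K−S)⁺=40.8055, hold=39.2848 ⇒ V=40.8055 exercise | (k=6,j=1): S=99.5555, (K−S)⁺=24.0945, hold=22.5738 ⇒ V=24.0945 exercise | (k=6,j=2): S=119.6373, (K−S)⁺=4.0127, hold=7.4978 ⇒ V=7.4978 continue | (k=6,j=3): S=143.7700, (K−S)⁺=0.0000, hold=0.8114 ⇒ V=0.8114 continue | (k=6,j=4): S=172.7706, (K−S)⁺=0.0000, hold=0.0000 ⇒ V=0.0000 continue | (k=6,j=5): S=207.6211, (K−S)⁺=0.0000, hold=0.0000 ⇒ V=0.0000 continue | (k=6,j=6): S=249.5015, (K−S)⁺=0.0000, hold=0.0000 ⇒ V=0.0000 continue  boundary S*=99.5555
step 5: (k=5,j=0): S=90.8164, (K−S)⁺=32.8336, hold=31.3129 ⇒ V=32.8336 exercise | (k=5,j=1): S=109.1355, (K−S)⁺=14.5145, hold=14.8688 ⇒ V=14.8688 continue | (k=5,j=2): S=131.1498, (K−S)⁺=0.0000, hold=3.8082 ⇒ V=3.8082 continue | (k=5,j=3): S=157.6047, (K−S)⁺=0.0000, hold=0.3649 ⇒ V=0.3649 continue | (k=5,j=4): S=189.3960, (K−S)⁺=0.0000, hold=0.0000 ⇒ V=0.0000 continue | (k=5,j=5): S=227.6000, (K−S)⁺=0.0000, hold=0.0000 ⇒ V=0.0000 continue  boundary S*=90.8164
step 4: (k=4,j=0): S=99.5555, (K−S)⁺=24.0945, hold=22.7644 ⇒ V=24.0945 exercise | (k=4,j=1): S=119.6373, (K−S)⁺=4.0127, hold=8.7351 ⇒ V=8.7351 continue | (k=4,j=2): S=143.7700, (K−S)⁺=0.0000, hold=1.9088 ⇒ V=1.9088 continue | (k=4,j=3): S=172.7706, (K−S)⁺=0.0000, hold=0.1641 ⇒ V=0.1641 continue | (k=4,j=4): S=207.6211, (K−S)⁺=0.0000, hold=0.0000 ⇒ V=0.0000 continue  boundary S*=99.5555
step 3: (k=3,j=0): S=109.1355, (K−S)⁺=14.5145, hold=15.5346 ⇒ V=15.5346 continue | (k=3,j=1): S=131.1498, (K−S)⁺=0.0000, hold=4.9550 ⇒ V=4.9550 continue | (k=3,j=2): S=157.6047, (K−S)⁺=0.0000, hold=0.9466 ⇒ V=0.9466 continue | (k=3,j=3): S=189.3960, (K−S)⁺=0.0000, hold=0.0738 ⇒ V=0.0738 continue  boundary S*=-
step 2: (k=2,j=0): S=119.6373, (K−S)⁺=4.0127, hold=9.6515 ⇒ V=9.6515 continue | (k=2,j=1): S=143.7700, (K−S)⁺=0.0000, hold=2.7375 ⇒ V=2.7375 continue | (k=2,j=2): S=172.7706, (K−S)⁺=0.0000, hold=0.4654 ⇒ V=0.4654 continue  boundary S*=-
step 1: (k=1,j=0): S=131.1498, (K−S)⁺=0.0000, hold=5.8129 ⇒ V=5.8129 continue | (k=1,j=1): S=157.6047, (K−S)⁺=0.0000, hold=1.4814 ⇒ V=1.4814 continue  boundary S*=-
step 0: (k=0,j=0): S=143.7700, (K−S)⁺=0.0000, hold=3.4110 ⇒ V=3.4110 continue  boundary S*=-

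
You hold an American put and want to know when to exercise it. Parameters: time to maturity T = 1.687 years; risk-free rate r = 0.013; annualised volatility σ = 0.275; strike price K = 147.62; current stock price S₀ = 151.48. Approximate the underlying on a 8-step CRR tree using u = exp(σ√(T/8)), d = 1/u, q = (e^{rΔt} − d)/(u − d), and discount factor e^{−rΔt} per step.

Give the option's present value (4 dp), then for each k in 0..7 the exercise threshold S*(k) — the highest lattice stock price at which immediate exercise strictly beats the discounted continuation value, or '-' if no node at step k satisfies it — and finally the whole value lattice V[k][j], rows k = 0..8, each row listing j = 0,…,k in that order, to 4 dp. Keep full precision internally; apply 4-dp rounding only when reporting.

Δt=0.21088, u=1.13460, d=0.88137, q=0.47931, disc=e^(-rΔt)=0.99726
k=8 terminal: V=max(K-S,0) → 92.4627 76.6147 56.2131 29.9496 0.0000 0.0000 0.0000 0.0000 0.0000
k=7: j=0 S=62.5816 intr=85.0384 cont=84.6342 V=85.0384[EX]; j=1 S=80.5629 intr=67.0571 cont=66.6530 V=67.0571[EX]; j=2 S=103.7106 intr=43.9094 cont=43.5053 V=43.9094[EX]; j=3 S=133.5092 intr=14.1108 cont=15.5517 V=15.5517[hold]; j=4 S=171.8697 intr=0.0000 cont=0.0000 V=0.0000[hold]; j=5 S=221.2521 intr=0.0000 cont=0.0000 V=0.0000[hold]; j=6 S=284.8233 intr=0.0000 cont=0.0000 V=0.0000[hold]; j=7 S=366.6601 intr=0.0000 cont=0.0000 V=0.0000[hold]  S*(7)=103.7106
k=6: j=0 S=71.0053 intr=76.6147 cont=76.2105 V=76.6147[EX]; j=1 S=91.4069 intr=56.2131 cont=55.8090 V=56.2131[EX]; j=2 S=117.6704 intr=29.9496 cont=30.2343 V=30.2343[hold]; j=3 S=151.4800 intr=0.0000 cont=8.0754 V=8.0754[hold]; j=4 S=195.0039 intr=0.0000 cont=0.0000 V=0.0000[hold]; j=5 S=251.0334 intr=0.0000 cont=0.0000 V=0.0000[hold]; j=6 S=323.1615 intr=0.0000 cont=0.0000 V=0.0000[hold]  S*(6)=91.4069
k=5: j=0 S=80.5629 intr=67.0571 cont=66.6530 V=67.0571[EX]; j=1 S=103.7106 intr=43.9094 cont=43.6413 V=43.9094[EX]; j=2 S=133.5092 intr=14.1108 cont=19.5596 V=19.5596[hold]; j=3 S=171.8697 intr=0.0000 cont=4.1933 V=4.1933[hold]; j=4 S=221.2521 intr=0.0000 cont=0.0000 V=0.0000[hold]; j=5 S=284.8233 intr=0.0000 cont=0.0000 V=0.0000[hold]  S*(5)=103.7106
k=4: j=0 S=91.4069 intr=56.2131 cont=55.8090 V=56.2131[EX]; j=1 S=117.6704 intr=29.9496 cont=32.1500 V=32.1500[hold]; j=2 S=151.4800 intr=0.0000 cont=12.1610 V=12.1610[hold]; j=3 S=195.0039 intr=0.0000 cont=2.1774 V=2.1774[hold]; j=4 S=251.0334 intr=0.0000 cont=0.0000 V=0.0000[hold]  S*(4)=91.4069
k=3: j=0 S=103.7106 intr=43.9094 cont=44.5571 V=44.5571[hold]; j=1 S=133.5092 intr=14.1108 cont=22.5072 V=22.5072[hold]; j=2 S=171.8697 intr=0.0000 cont=7.3555 V=7.3555[hold]; j=3 S=221.2521 intr=0.0000 cont=1.1307 V=1.1307[hold]  S*(3)=-
k=2: j=0 S=117.6704 intr=29.9496 cont=33.8953 V=33.8953[hold]; j=1 S=151.4800 intr=0.0000 cont=15.2031 V=15.2031[hold]; j=2 S=195.0039 intr=0.0000 cont=4.3599 V=4.3599[hold]  S*(2)=-
k=1: j=0 S=133.5092 intr=14.1108 cont=24.8677 V=24.8677[hold]; j=1 S=171.8697 intr=0.0000 cont=9.9785 V=9.9785[hold]  S*(1)=-
k=0: j=0 S=151.4800 intr=0.0000 cont=17.6826 V=17.6826[hold]  S*(0)=-

price = 17.6826
boundary = - - - - 91.4069 103.7106 91.4069 103.7106
tree:
17.6826
24.8677 9.9785
33.8953 15.2031 4.3599
44.5571 22.5072 7.3555 1.1307
56.2131 32.1500 12.1610 2.1774 0.0000
67.0571 43.9094 19.5596 4.1933 0.0000 0.0000
76.6147 56.2131 30.2343 8.0754 0.0000 0.0000 0.0000
85.0384 67.0571 43.9094 15.5517 0.0000 0.0000 0.0000 0.0000
92.4627 76.6147 56.2131 29.9496 0.0000 0.0000 0.0000 0.0000 0.0000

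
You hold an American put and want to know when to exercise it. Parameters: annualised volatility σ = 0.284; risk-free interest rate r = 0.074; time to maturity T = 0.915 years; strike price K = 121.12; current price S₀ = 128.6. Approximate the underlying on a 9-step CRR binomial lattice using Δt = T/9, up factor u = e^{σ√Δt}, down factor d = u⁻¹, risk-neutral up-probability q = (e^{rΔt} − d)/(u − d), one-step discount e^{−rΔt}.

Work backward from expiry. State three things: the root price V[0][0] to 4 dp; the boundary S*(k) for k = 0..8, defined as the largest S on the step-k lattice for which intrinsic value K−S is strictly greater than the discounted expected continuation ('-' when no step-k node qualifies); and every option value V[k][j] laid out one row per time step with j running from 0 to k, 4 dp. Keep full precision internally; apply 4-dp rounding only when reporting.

params: Δt=0.10167 u=1.09478 d=0.91343 q=0.51902 e^(-rΔt)=0.99250
t_9 payoffs: 64.1958 52.8938 39.3478 23.1124 3.6535 0.0000 0.0000 0.0000 0.0000 0.0000
t_8: node(8,0) S=62.3195 payoff=58.8005 vs cont=57.8927 → 58.8005 [stop]  node(8,1) S=74.6927 payoff=46.4273 vs cont=45.5195 → 46.4273 [stop]  node(8,2) S=89.5226 payoff=31.5974 vs cont=30.6896 → 31.5974 [stop]  node(8,3) S=107.2968 payoff=13.8232 vs cont=12.9154 → 13.8232 [stop]  node(8,4) S=128.6000 payoff=0.0000 vs cont=1.7441 → 1.7441 [wait]  node(8,5) S=154.1328 payoff=0.0000 vs cont=0.0000 → 0.0000 [wait]  node(8,6) S=184.7351 payoff=0.0000 vs cont=0.0000 → 0.0000 [wait]  node(8,7) S=221.4132 payoff=0.0000 vs cont=0.0000 → 0.0000 [wait]  node(8,8) S=265.3736 payoff=0.0000 vs cont=0.0000 → 0.0000 [wait]  ⇒ S*(8)=107.2968
t_7: node(7,0) S=68.2262 payoff=52.8938 vs cont=51.9860 → 52.8938 [stop]  node(7,1) S=81.7722 payoff=39.3478 vs cont=38.4400 → 39.3478 [stop]  node(7,2) S=98.0076 payoff=23.1124 vs cont=22.2046 → 23.1124 [stop]  node(7,3) S=117.4665 payoff=3.6535 vs cont=7.4973 → 7.4973 [wait]  node(7,4) S=140.7888 payoff=0.0000 vs cont=0.8326 → 0.8326 [wait]  node(7,5) S=168.7416 payoff=0.0000 vs cont=0.0000 → 0.0000 [wait]  node(7,6) S=202.2444 payoff=0.0000 vs cont=0.0000 → 0.0000 [wait]  node(7,7) S=242.3989 payoff=0.0000 vs cont=0.0000 → 0.0000 [wait]  ⇒ S*(7)=98.0076
t_6: node(6,0) S=74.6927 payoff=46.4273 vs cont=45.5195 → 46.4273 [stop]  node(6,1) S=89.5226 payoff=31.5974 vs cont=30.6896 → 31.5974 [stop]  node(6,2) S=107.2968 payoff=13.8232 vs cont=14.8954 → 14.8954 [wait]  node(6,3) S=128.6000 payoff=0.0000 vs cont=4.0080 → 4.0080 [wait]  node(6,4) S=154.1328 payoff=0.0000 vs cont=0.3975 → 0.3975 [wait]  node(6,5) S=184.7351 payoff=0.0000 vs cont=0.0000 → 0.0000 [wait]  node(6,6) S=221.4132 payoff=0.0000 vs cont=0.0000 → 0.0000 [wait]  ⇒ S*(6)=89.5226
t_5: node(5,0) S=81.7722 payoff=39.3478 vs cont=38.4400 → 39.3478 [stop]  node(5,1) S=98.0076 payoff=23.1124 vs cont=22.7569 → 23.1124 [stop]  node(5,2) S=117.4665 payoff=3.6535 vs cont=9.1754 → 9.1754 [wait]  node(5,3) S=140.7888 payoff=0.0000 vs cont=2.1181 → 2.1181 [wait]  node(5,4) S=168.7416 payoff=0.0000 vs cont=0.1897 → 0.1897 [wait]  node(5,5) S=202.2444 payoff=0.0000 vs cont=0.0000 → 0.0000 [wait]  ⇒ S*(5)=98.0076
t_4: node(4,0) S=89.5226 payoff=31.5974 vs cont=30.6896 → 31.5974 [stop]  node(4,1) S=107.2968 payoff=13.8232 vs cont=15.7598 → 15.7598 [wait]  node(4,2) S=128.6000 payoff=0.0000 vs cont=5.4712 → 5.4712 [wait]  node(4,3) S=154.1328 payoff=0.0000 vs cont=1.1089 → 1.1089 [wait]  node(4,4) S=184.7351 payoff=0.0000 vs cont=0.0906 → 0.0906 [wait]  ⇒ S*(4)=89.5226
t_3: node(3,0) S=98.0076 payoff=23.1124 vs cont=23.2022 → 23.2022 [wait]  node(3,1) S=117.4665 payoff=3.6535 vs cont=10.3417 → 10.3417 [wait]  node(3,2) S=140.7888 payoff=0.0000 vs cont=3.1830 → 3.1830 [wait]  node(3,3) S=168.7416 payoff=0.0000 vs cont=0.5760 → 0.5760 [wait]  ⇒ S*(3)=-
t_2: node(2,0) S=107.2968 payoff=13.8232 vs cont=16.4035 → 16.4035 [wait]  node(2,1) S=128.6000 payoff=0.0000 vs cont=6.5766 → 6.5766 [wait]  node(2,2) S=154.1328 payoff=0.0000 vs cont=1.8162 → 1.8162 [wait]  ⇒ S*(2)=-
t_1: node(1,0) S=117.4665 payoff=3.6535 vs cont=11.2185 → 11.2185 [wait]  node(1,1) S=140.7888 payoff=0.0000 vs cont=4.0751 → 4.0751 [wait]  ⇒ S*(1)=-
t_0: node(0,0) S=128.6000 payoff=0.0000 vs cont=7.4546 → 7.4546 [wait]  ⇒ S*(0)=-

price = 7.4546
boundary = - - - - 89.5226 98.0076 89.5226 98.0076 107.2968
tree:
7.4546
11.2185 4.0751
16.4035 6.5766 1.8162
23.2022 10.3417 3.1830 0.5760
31.5974 15.7598 5.4712 1.1089 0.0906
39.3478 23.1124 9.1754 2.1181 0.1897 0.0000
46.4273 31.5974 14.8954 4.0080 0.3975 0.0000 0.0000
52.8938 39.3478 23.1124 7.4973 0.8326 0.0000 0.0000 0.0000
58.8005 46.4273 31.5974 13.8232 1.7441 0.0000 0.0000 0.0000 0.0000
64.1958 52.8938 39.3478 23.1124 3.6535 0.0000 0.0000 0.0000 0.0000 0.0000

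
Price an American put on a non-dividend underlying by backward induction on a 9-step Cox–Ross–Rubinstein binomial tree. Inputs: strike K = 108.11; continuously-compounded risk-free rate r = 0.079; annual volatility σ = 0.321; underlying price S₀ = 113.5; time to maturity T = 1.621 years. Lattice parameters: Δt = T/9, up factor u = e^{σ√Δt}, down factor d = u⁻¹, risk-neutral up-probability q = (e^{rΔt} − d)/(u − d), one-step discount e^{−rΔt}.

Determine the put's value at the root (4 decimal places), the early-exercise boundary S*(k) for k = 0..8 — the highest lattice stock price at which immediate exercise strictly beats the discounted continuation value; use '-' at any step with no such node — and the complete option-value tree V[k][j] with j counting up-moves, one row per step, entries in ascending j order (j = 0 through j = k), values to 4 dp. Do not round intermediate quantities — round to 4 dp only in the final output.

Δt=0.18011  u=1.14595  d=0.87264  q=0.51843  discount=0.98587
step 9 (expiry): payoffs max(K−S,0) = 74.8044 64.3733 50.6753 32.6871 9.0652 0.0000 0.0000 0.0000 0.0000 0.0000
step 8: (k=8,j=0): S=38.1664, (K−S)⁺=69.9436, hold=68.4162 ⇒ V=69.9436 exercise | (k=8,j=1): S=50.1199, (K−S)⁺=57.9901, hold=56.4627 ⇒ V=57.9901 exercise | (k=8,j=2): S=65.8171, (K−S)⁺=42.2929, hold=40.7655 ⇒ V=42.2929 exercise | (k=8,j=3): S=86.4306, (K−S)⁺=21.6794, hold=20.1521 ⇒ V=21.6794 exercise | (k=8,j=4): S=113.5000, (K−S)⁺=0.0000, hold=4.3039 ⇒ V=4.3039 continue | (k=8,j=5): S=149.0474, (K−S)⁺=0.0000, hold=0.0000 ⇒ V=0.0000 continue | (k=8,j=6): S=195.7280, (K−S)⁺=0.0000, hold=0.0000 ⇒ V=0.0000 continue | (k=8,j=7): S=257.0287, (K−S)⁺=0.0000, hold=0.0000 ⇒ V=0.0000 continue | (k=8,j=8): S=337.5282, (K−S)⁺=0.0000, hold=0.0000 ⇒ V=0.0000 continue  boundary S*=86.4306
step 7: (k=7,j=0): S=43.7367, (K−S)⁺=64.3733, hold=62.8459 ⇒ V=64.3733 exercise | (k=7,j=1): S=57.4347, (K−S)⁺=50.6753, hold=49.1479 ⇒ V=50.6753 exercise | (k=7,j=2): S=75.4229, (K−S)⁺=32.6871, hold=31.1598 ⇒ V=32.6871 exercise | (k=7,j=3): S=99.0448, (K−S)⁺=9.0652, hold=12.4924 ⇒ V=12.4924 continue | (k=7,j=4): S=130.0649, (K−S)⁺=0.0000, hold=2.0433 ⇒ V=2.0433 continue | (k=7,j=5): S=170.8003, (K−S)⁺=0.0000, hold=0.0000 ⇒ V=0.0000 continue | (k=7,j=6): S=224.2938, (K−S)⁺=0.0000, hold=0.0000 ⇒ V=0.0000 continue | (k=7,j=7): S=294.5411, (K−S)⁺=0.0000, hold=0.0000 ⇒ V=0.0000 continue  boundary S*=75.4229
step 6: (k=6,j=0): S=50.1199, (K−S)⁺=57.9901, hold=56.4627 ⇒ V=57.9901 exercise | (k=6,j=1): S=65.8171, (K−S)⁺=42.2929, hold=40.7655 ⇒ V=42.2929 exercise | (k=6,j=2): S=86.4306, (K−S)⁺=21.6794, hold=21.9037 ⇒ V=21.9037 continue | (k=6,j=3): S=113.5000, (K−S)⁺=0.0000, hold=6.9754 ⇒ V=6.9754 continue | (k=6,j=4): S=149.0474, (K−S)⁺=0.0000, hold=0.9701 ⇒ V=0.9701 continue | (k=6,j=5): S=195.7280, (K−S)⁺=0.0000, hold=0.0000 ⇒ V=0.0000 continue | (k=6,j=6): S=257.0287, (K−S)⁺=0.0000, hold=0.0000 ⇒ V=0.0000 continue  boundary S*=65.8171
step 5: (k=5,j=0): S=57.4347, (K−S)⁺=50.6753, hold=49.1479 ⇒ V=50.6753 exercise | (k=5,j=1): S=75.4229, (K−S)⁺=32.6871, hold=31.2744 ⇒ V=32.6871 exercise | (k=5,j=2): S=99.0448, (K−S)⁺=9.0652, hold=13.9643 ⇒ V=13.9643 continue | (k=5,j=3): S=130.0649, (K−S)⁺=0.0000, hold=3.8075 ⇒ V=3.8075 continue | (k=5,j=4): S=170.8003, (K−S)⁺=0.0000, hold=0.4606 ⇒ V=0.4606 continue | (k=5,j=5): S=224.2938, (K−S)⁺=0.0000, hold=0.0000 ⇒ V=0.0000 continue  boundary S*=75.4229
step 4: (k=4,j=0): S=65.8171, (K−S)⁺=42.2929, hold=40.7655 ⇒ V=42.2929 exercise | (k=4,j=1): S=86.4306, (K−S)⁺=21.6794, hold=22.6560 ⇒ V=22.6560 continue | (k=4,j=2): S=113.5000, (K−S)⁺=0.0000, hold=8.5758 ⇒ V=8.5758 continue | (k=4,j=3): S=149.0474, (K−S)⁺=0.0000, hold=2.0431 ⇒ V=2.0431 continue | (k=4,j=4): S=195.7280, (K−S)⁺=0.0000, hold=0.2187 ⇒ V=0.2187 continue  boundary S*=65.8171
step 3: (k=3,j=0): S=75.4229, (K−S)⁺=32.6871, hold=31.6589 ⇒ V=32.6871 exercise | (k=3,j=1): S=99.0448, (K−S)⁺=9.0652, hold=15.1395 ⇒ V=15.1395 continue | (k=3,j=2): S=130.0649, (K−S)⁺=0.0000, hold=5.1158 ⇒ V=5.1158 continue | (k=3,j=3): S=170.8003, (K−S)⁺=0.0000, hold=1.0817 ⇒ V=1.0817 continue  boundary S*=75.4229
step 2: (k=2,j=0): S=86.4306, (K−S)⁺=21.6794, hold=23.2566 ⇒ V=23.2566 continue | (k=2,j=1): S=113.5000, (K−S)⁺=0.0000, hold=9.8024 ⇒ V=9.8024 continue | (k=2,j=2): S=149.0474, (K−S)⁺=0.0000, hold=2.9817 ⇒ V=2.9817 continue  boundary S*=-
step 1: (k=1,j=0): S=99.0448, (K−S)⁺=9.0652, hold=16.0516 ⇒ V=16.0516 continue | (k=1,j=1): S=130.0649, (K−S)⁺=0.0000, hold=6.1778 ⇒ V=6.1778 continue  boundary S*=-
step 0: (k=0,j=0): S=113.5000, (K−S)⁺=0.0000, hold=10.7783 ⇒ V=10.7783 continue  boundary S*=-

price = 10.7783
boundary = - - - 75.4229 65.8171 75.4229 65.8171 75.4229 86.4306
tree:
10.7783
16.0516 6.1778
23.2566 9.8024 2.9817
32.6871 15.1395 5.1158 1.0817
42.2929 22.6560 8.5758 2.0431 0.2187
50.6753 32.6871 13.9643 3.8075 0.4606 0.0000
57.9901 42.2929 21.9037 6.9754 0.9701 0.0000 0.0000
64.3733 50.6753 32.6871 12.4924 2.0433 0.0000 0.0000 0.0000
69.9436 57.9901 42.2929 21.6794 4.3039 0.0000 0.0000 0.0000 0.0000
74.8044 64.3733 50.6753 32.6871 9.0652 0.0000 0.0000 0.0000 0.0000 0.0000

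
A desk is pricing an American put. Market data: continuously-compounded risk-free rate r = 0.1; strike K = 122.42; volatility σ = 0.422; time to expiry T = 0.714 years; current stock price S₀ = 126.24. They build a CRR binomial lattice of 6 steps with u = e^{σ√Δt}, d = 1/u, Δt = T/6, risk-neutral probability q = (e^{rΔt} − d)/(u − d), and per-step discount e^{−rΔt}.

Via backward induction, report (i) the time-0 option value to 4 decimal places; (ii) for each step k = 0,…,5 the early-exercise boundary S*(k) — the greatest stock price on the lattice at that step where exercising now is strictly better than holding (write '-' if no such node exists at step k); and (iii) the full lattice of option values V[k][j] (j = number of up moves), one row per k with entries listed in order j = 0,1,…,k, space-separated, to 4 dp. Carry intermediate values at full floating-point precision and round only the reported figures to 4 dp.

price = 12.1204
boundary = - - - 81.5699 94.3523 81.5699
tree:
12.1204
18.9513 5.7027
28.5197 10.0085 1.6114
40.8501 17.0928 3.2920 0.0000
51.9007 28.0677 6.7253 0.0000 0.0000
61.4543 40.8501 13.7391 0.0000 0.0000 0.0000
69.7136 51.9007 28.0677 0.0000 0.0000 0.0000 0.0000

Δt=0.11900, u=1.15670, d=0.86453, q=0.50464, disc=e^(-rΔt)=0.98817
k=6 terminal: V=max(K-S,0) → 69.7136 51.9007 28.0677 0.0000 0.0000 0.0000 0.0000
k=5: j=0 S=60.9657 intr=61.4543 cont=60.0061 V=61.4543[EX]; j=1 S=81.5699 intr=40.8501 cont=39.4019 V=40.8501[EX]; j=2 S=109.1377 intr=13.2823 cont=13.7391 V=13.7391[hold]; j=3 S=146.0223 intr=0.0000 cont=0.0000 V=0.0000[hold]; j=4 S=195.3727 intr=0.0000 cont=0.0000 V=0.0000[hold]; j=5 S=261.4017 intr=0.0000 cont=0.0000 V=0.0000[hold]  S*(5)=81.5699
k=4: j=0 S=70.5193 intr=51.9007 cont=50.4526 V=51.9007[EX]; j=1 S=94.3523 intr=28.0677 cont=26.8473 V=28.0677[EX]; j=2 S=126.2400 intr=0.0000 cont=6.7253 V=6.7253[hold]; j=3 S=168.9046 intr=0.0000 cont=0.0000 V=0.0000[hold]; j=4 S=225.9884 intr=0.0000 cont=0.0000 V=0.0000[hold]  S*(4)=94.3523
k=3: j=0 S=81.5699 intr=40.8501 cont=39.4019 V=40.8501[EX]; j=1 S=109.1377 intr=13.2823 cont=17.0928 V=17.0928[hold]; j=2 S=146.0223 intr=0.0000 cont=3.2920 V=3.2920[hold]; j=3 S=195.3727 intr=0.0000 cont=0.0000 V=0.0000[hold]  S*(3)=81.5699
k=2: j=0 S=94.3523 intr=28.0677 cont=28.5197 V=28.5197[hold]; j=1 S=126.2400 intr=0.0000 cont=10.0085 V=10.0085[hold]; j=2 S=168.9046 intr=0.0000 cont=1.6114 V=1.6114[hold]  S*(2)=-
k=1: j=0 S=109.1377 intr=13.2823 cont=18.9513 V=18.9513[hold]; j=1 S=146.0223 intr=0.0000 cont=5.7027 V=5.7027[hold]  S*(1)=-
k=0: j=0 S=126.2400 intr=0.0000 cont=12.1204 V=12.1204[hold]  S*(0)=-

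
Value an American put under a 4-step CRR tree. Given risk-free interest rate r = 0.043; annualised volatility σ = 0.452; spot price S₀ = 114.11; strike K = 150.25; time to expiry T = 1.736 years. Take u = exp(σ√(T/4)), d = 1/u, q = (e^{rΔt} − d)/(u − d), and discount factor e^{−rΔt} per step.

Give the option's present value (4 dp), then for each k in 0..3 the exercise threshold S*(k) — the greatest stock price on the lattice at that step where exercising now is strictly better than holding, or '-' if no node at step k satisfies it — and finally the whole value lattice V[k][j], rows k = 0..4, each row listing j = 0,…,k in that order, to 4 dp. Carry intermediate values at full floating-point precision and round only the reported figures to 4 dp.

price = 47.6735
boundary = - - 62.9046 84.7234
tree:
47.6735
66.0727 27.7996
87.3454 43.5462 10.2552
103.5451 65.5266 19.2516 0.0000
115.5730 87.3454 36.1400 0.0000 0.0000

Δt=0.43400, u=1.34685, d=0.74247, q=0.45727, disc=e^(-rΔt)=0.98151
k=4 terminal: V=max(K-S,0) → 115.5730 87.3454 36.1400 0.0000 0.0000
k=3: j=0 S=46.7049 intr=103.5451 cont=100.7672 V=103.5451[EX]; j=1 S=84.7234 intr=65.5266 cont=62.7487 V=65.5266[EX]; j=2 S=153.6895 intr=0.0000 cont=19.2516 V=19.2516[hold]; j=3 S=278.7953 intr=0.0000 cont=0.0000 V=0.0000[hold]  S*(3)=84.7234
k=2: j=0 S=62.9046 intr=87.3454 cont=84.5674 V=87.3454[EX]; j=1 S=114.1100 intr=36.1400 cont=43.5462 V=43.5462[hold]; j=2 S=206.9974 intr=0.0000 cont=10.2552 V=10.2552[hold]  S*(2)=62.9046
k=1: j=0 S=84.7234 intr=65.5266 cont=66.0727 V=66.0727[hold]; j=1 S=153.6895 intr=0.0000 cont=27.7996 V=27.7996[hold]  S*(1)=-
k=0: j=0 S=114.1100 intr=36.1400 cont=47.6735 V=47.6735[hold]  S*(0)=-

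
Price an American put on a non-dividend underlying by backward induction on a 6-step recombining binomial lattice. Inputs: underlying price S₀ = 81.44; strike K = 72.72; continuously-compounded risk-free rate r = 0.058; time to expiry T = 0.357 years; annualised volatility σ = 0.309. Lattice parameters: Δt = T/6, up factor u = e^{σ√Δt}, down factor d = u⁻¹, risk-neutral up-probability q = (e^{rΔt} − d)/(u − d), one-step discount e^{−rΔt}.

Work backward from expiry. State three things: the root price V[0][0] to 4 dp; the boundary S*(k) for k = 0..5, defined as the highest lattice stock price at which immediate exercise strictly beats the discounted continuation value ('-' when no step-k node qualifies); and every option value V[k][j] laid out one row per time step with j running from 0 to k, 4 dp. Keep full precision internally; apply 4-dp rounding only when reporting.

Δt=0.05950, u=1.07829, d=0.92740, q=0.50408, disc=e^(-rΔt)=0.99655
k=6 terminal: V=max(K-S,0) → 20.9077 12.4778 2.6762 0.0000 0.0000 0.0000 0.0000
k=5: j=0 S=55.8685 intr=16.8515 cont=16.6010 V=16.8515[EX]; j=1 S=64.9584 intr=7.7616 cont=7.5111 V=7.7616[EX]; j=2 S=75.5272 intr=0.0000 cont=1.3226 V=1.3226[hold]; j=3 S=87.8157 intr=0.0000 cont=0.0000 V=0.0000[hold]; j=4 S=102.1034 intr=0.0000 cont=0.0000 V=0.0000[hold]; j=5 S=118.7158 intr=0.0000 cont=0.0000 V=0.0000[hold]  S*(5)=64.9584
k=4: j=0 S=60.2422 intr=12.4778 cont=12.2272 V=12.4778[EX]; j=1 S=70.0438 intr=2.6762 cont=4.5003 V=4.5003[hold]; j=2 S=81.4400 intr=0.0000 cont=0.6537 V=0.6537[hold]; j=3 S=94.6904 intr=0.0000 cont=0.0000 V=0.0000[hold]; j=4 S=110.0967 intr=0.0000 cont=0.0000 V=0.0000[hold]  S*(4)=60.2422
k=3: j=0 S=64.9584 intr=7.7616 cont=8.4274 V=8.4274[hold]; j=1 S=75.5272 intr=0.0000 cont=2.5525 V=2.5525[hold]; j=2 S=87.8157 intr=0.0000 cont=0.3231 V=0.3231[hold]; j=3 S=102.1034 intr=0.0000 cont=0.0000 V=0.0000[hold]  S*(3)=-
k=2: j=0 S=70.0438 intr=2.6762 cont=5.4472 V=5.4472[hold]; j=1 S=81.4400 intr=0.0000 cont=1.4238 V=1.4238[hold]; j=2 S=94.6904 intr=0.0000 cont=0.1597 V=0.1597[hold]  S*(2)=-
k=1: j=0 S=75.5272 intr=0.0000 cont=3.4073 V=3.4073[hold]; j=1 S=87.8157 intr=0.0000 cont=0.7838 V=0.7838[hold]  S*(1)=-
k=0: j=0 S=81.4400 intr=0.0000 cont=2.0777 V=2.0777[hold]  S*(0)=-

price = 2.0777
boundary = - - - - 60.2422 64.9584
tree:
2.0777
3.4073 0.7838
5.4472 1.4238 0.1597
8.4274 2.5525 0.3231 0.0000
12.4778 4.5003 0.6537 0.0000 0.0000
16.8515 7.7616 1.3226 0.0000 0.0000 0.0000
20.9077 12.4778 2.6762 0.0000 0.0000 0.0000 0.0000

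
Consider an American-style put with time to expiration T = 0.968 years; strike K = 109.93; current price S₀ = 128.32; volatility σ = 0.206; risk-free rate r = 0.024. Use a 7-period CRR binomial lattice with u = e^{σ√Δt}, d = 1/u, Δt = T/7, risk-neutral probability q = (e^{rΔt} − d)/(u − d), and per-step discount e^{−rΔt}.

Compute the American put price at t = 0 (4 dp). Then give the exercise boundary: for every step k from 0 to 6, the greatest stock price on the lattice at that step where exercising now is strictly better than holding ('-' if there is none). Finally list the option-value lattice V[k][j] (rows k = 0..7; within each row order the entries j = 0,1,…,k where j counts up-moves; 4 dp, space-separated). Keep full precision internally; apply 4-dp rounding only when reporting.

price = 2.7310
boundary = - - - - - 87.4881 94.4535
tree:
2.7310
4.4364 1.0608
7.0297 1.8987 0.2384
10.8003 3.3436 0.4808 0.0000
15.9601 5.7640 0.9698 0.0000 0.0000
22.4419 9.6494 1.9560 0.0000 0.0000 0.0000
28.8936 15.4765 3.9450 0.0000 0.0000 0.0000 0.0000
34.8696 22.4419 7.9565 0.0000 0.0000 0.0000 0.0000 0.0000

Δt=0.13829  u=1.07962  d=0.92626  q=0.50254  discount=0.99669
step 7 (expiry): payoffs max(K−S,0) = 34.8696 22.4419 7.9565 0.0000 0.0000 0.0000 0.0000 0.0000
step 6: (k=6,j=0): S=81.0364, (K−S)⁺=28.8936, hold=28.5294 ⇒ V=28.8936 exercise | (k=6,j=1): S=94.4535, (K−S)⁺=15.4765, hold=15.1122 ⇒ V=15.4765 exercise | (k=6,j=2): S=110.0921, (K−S)⁺=0.0000, hold=3.9450 ⇒ V=3.9450 continue | (k=6,j=3): S=128.3200, (K−S)⁺=0.0000, hold=0.0000 ⇒ V=0.0000 continue | (k=6,j=4): S=149.5658, (K−S)⁺=0.0000, hold=0.0000 ⇒ V=0.0000 continue | (k=6,j=5): S=174.3293, (K−S)⁺=0.0000, hold=0.0000 ⇒ V=0.0000 continue | (k=6,j=6): S=203.1929, (K−S)⁺=0.0000, hold=0.0000 ⇒ V=0.0000 continue  boundary S*=94.4535
step 5: (k=5,j=0): S=87.4881, (K−S)⁺=22.4419, hold=22.0776 ⇒ V=22.4419 exercise | (k=5,j=1): S=101.9735, (K−S)⁺=7.9565, hold=9.6494 ⇒ V=9.6494 continue | (k=5,j=2): S=118.8572, (K−S)⁺=0.0000, hold=1.9560 ⇒ V=1.9560 continue | (k=5,j=3): S=138.5362, (K−S)⁺=0.0000, hold=0.0000 ⇒ V=0.0000 continue | (k=5,j=4): S=161.4736, (K−S)⁺=0.0000, hold=0.0000 ⇒ V=0.0000 continue | (k=5,j=5): S=188.2086, (K−S)⁺=0.0000, hold=0.0000 ⇒ V=0.0000 continue  boundary S*=87.4881
step 4: (k=4,j=0): S=94.4535, (K−S)⁺=15.4765, hold=15.9601 ⇒ V=15.9601 continue | (k=4,j=1): S=110.0921, (K−S)⁺=0.0000, hold=5.7640 ⇒ V=5.7640 continue | (k=4,j=2): S=128.3200, (K−S)⁺=0.0000, hold=0.9698 ⇒ V=0.9698 continue | (k=4,j=3): S=149.5658, (K−S)⁺=0.0000, hold=0.0000 ⇒ V=0.0000 continue | (k=4,j=4): S=174.3293, (K−S)⁺=0.0000, hold=0.0000 ⇒ V=0.0000 continue  boundary S*=-
step 3: (k=3,j=0): S=101.9735, (K−S)⁺=7.9565, hold=10.8003 ⇒ V=10.8003 continue | (k=3,j=1): S=118.8572, (K−S)⁺=0.0000, hold=3.3436 ⇒ V=3.3436 continue | (k=3,j=2): S=138.5362, (K−S)⁺=0.0000, hold=0.4808 ⇒ V=0.4808 continue | (k=3,j=3): S=161.4736, (K−S)⁺=0.0000, hold=0.0000 ⇒ V=0.0000 continue  boundary S*=-
step 2: (k=2,j=0): S=110.0921, (K−S)⁺=0.0000, hold=7.0297 ⇒ V=7.0297 continue | (k=2,j=1): S=128.3200, (K−S)⁺=0.0000, hold=1.8987 ⇒ V=1.8987 continue | (k=2,j=2): S=149.5658, (K−S)⁺=0.0000, hold=0.2384 ⇒ V=0.2384 continue  boundary S*=-
step 1: (k=1,j=0): S=118.8572, (K−S)⁺=0.0000, hold=4.4364 ⇒ V=4.4364 continue | (k=1,j=1): S=138.5362, (K−S)⁺=0.0000, hold=1.0608 ⇒ V=1.0608 continue  boundary S*=-
step 0: (k=0,j=0): S=128.3200, (K−S)⁺=0.0000, hold=2.7310 ⇒ V=2.7310 continue  boundary S*=-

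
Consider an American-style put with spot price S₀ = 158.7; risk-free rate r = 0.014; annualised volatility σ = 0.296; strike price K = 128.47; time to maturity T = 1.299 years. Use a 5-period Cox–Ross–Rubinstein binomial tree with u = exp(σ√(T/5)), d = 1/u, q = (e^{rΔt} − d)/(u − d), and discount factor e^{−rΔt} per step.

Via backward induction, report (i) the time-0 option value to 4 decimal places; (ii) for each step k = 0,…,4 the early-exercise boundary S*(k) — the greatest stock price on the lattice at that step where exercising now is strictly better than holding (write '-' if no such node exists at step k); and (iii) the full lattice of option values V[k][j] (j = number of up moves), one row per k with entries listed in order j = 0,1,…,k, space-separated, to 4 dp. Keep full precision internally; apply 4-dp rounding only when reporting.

price = 7.0524
boundary = - - - - 86.7928
tree:
7.0524
11.5963 2.0719
18.5720 3.9562 0.0000
28.6446 7.5542 0.0000 0.0000
41.6772 14.4245 0.0000 0.0000 0.0000
53.8319 27.5431 0.0000 0.0000 0.0000 0.0000

Δt=0.25980  u=1.16285  d=0.85996  q=0.47438  discount=0.99637
step 5 (expiry): payoffs max(K−S,0) = 53.8319 27.5431 0.0000 0.0000 0.0000 0.0000
step 4: (k=4,j=0): S=86.7928, (K−S)⁺=41.6772, hold=41.2108 ⇒ V=41.6772 exercise | (k=4,j=1): S=117.3628, (K−S)⁺=11.1072, hold=14.4245 ⇒ V=14.4245 continue | (k=4,j=2): S=158.7000, (K−S)⁺=0.0000, hold=0.0000 ⇒ V=0.0000 continue | (k=4,j=3): S=214.5969, (K−S)⁺=0.0000, hold=0.0000 ⇒ V=0.0000 continue | (k=4,j=4): S=290.1817, (K−S)⁺=0.0000, hold=0.0000 ⇒ V=0.0000 continue  boundary S*=86.7928
step 3: (k=3,j=0): S=100.9269, (K−S)⁺=27.5431, hold=28.6446 ⇒ V=28.6446 continue | (k=3,j=1): S=136.4752, (K−S)⁺=0.0000, hold=7.5542 ⇒ V=7.5542 continue | (k=3,j=2): S=184.5441, (K−S)⁺=0.0000, hold=0.0000 ⇒ V=0.0000 continue | (k=3,j=3): S=249.5438, (K−S)⁺=0.0000, hold=0.0000 ⇒ V=0.0000 continue  boundary S*=-
step 2: (k=2,j=0): S=117.3628, (K−S)⁺=11.1072, hold=18.5720 ⇒ V=18.5720 continue | (k=2,j=1): S=158.7000, (K−S)⁺=0.0000, hold=3.9562 ⇒ V=3.9562 continue | (k=2,j=2): S=214.5969, (K−S)⁺=0.0000, hold=0.0000 ⇒ V=0.0000 continue  boundary S*=-
step 1: (k=1,j=0): S=136.4752, (K−S)⁺=0.0000, hold=11.5963 ⇒ V=11.5963 continue | (k=1,j=1): S=184.5441, (K−S)⁺=0.0000, hold=2.0719 ⇒ V=2.0719 continue  boundary S*=-
step 0: (k=0,j=0): S=158.7000, (K−S)⁺=0.0000, hold=7.0524 ⇒ V=7.0524 continue  boundary S*=-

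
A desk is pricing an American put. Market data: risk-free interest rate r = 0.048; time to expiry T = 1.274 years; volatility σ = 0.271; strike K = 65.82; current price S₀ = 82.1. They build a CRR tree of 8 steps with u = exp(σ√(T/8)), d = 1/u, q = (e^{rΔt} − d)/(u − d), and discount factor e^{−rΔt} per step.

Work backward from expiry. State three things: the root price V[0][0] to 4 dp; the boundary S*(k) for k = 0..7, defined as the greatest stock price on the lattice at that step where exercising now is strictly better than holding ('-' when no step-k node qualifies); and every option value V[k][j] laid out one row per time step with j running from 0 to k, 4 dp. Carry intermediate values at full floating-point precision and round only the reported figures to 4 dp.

price = 2.0551
boundary = - - - - - 47.8088 53.2690 59.3529
tree:
2.0551
3.3876 0.7977
5.4440 1.4503 0.1787
8.4764 2.5939 0.3663 0.0000
12.6793 4.5403 0.7509 0.0000 0.0000
18.0112 7.7149 1.5392 0.0000 0.0000 0.0000
22.9117 12.5510 3.1550 0.0000 0.0000 0.0000 0.0000
27.3100 18.0112 6.4671 0.0000 0.0000 0.0000 0.0000 0.0000
31.2574 22.9117 12.5510 0.0000 0.0000 0.0000 0.0000 0.0000 0.0000

params: Δt=0.15925 u=1.11421 d=0.89750 q=0.50840 e^(-rΔt)=0.99239
t_8 payoffs: 31.2574 22.9117 12.5510 0.0000 0.0000 0.0000 0.0000 0.0000 0.0000
t_7: node(7,0) S=38.5100 payoff=27.3100 vs cont=26.8088 → 27.3100 [stop]  node(7,1) S=47.8088 payoff=18.0112 vs cont=17.5100 → 18.0112 [stop]  node(7,2) S=59.3529 payoff=6.4671 vs cont=6.1231 → 6.4671 [stop]  node(7,3) S=73.6845 payoff=0.0000 vs cont=0.0000 → 0.0000 [wait]  node(7,4) S=91.4766 payoff=0.0000 vs cont=0.0000 → 0.0000 [wait]  node(7,5) S=113.5650 payoff=0.0000 vs cont=0.0000 → 0.0000 [wait]  node(7,6) S=140.9868 payoff=0.0000 vs cont=0.0000 → 0.0000 [wait]  node(7,7) S=175.0300 payoff=0.0000 vs cont=0.0000 → 0.0000 [wait]  ⇒ S*(7)=59.3529
t_6: node(6,0) S=42.9083 payoff=22.9117 vs cont=22.4105 → 22.9117 [stop]  node(6,1) S=53.2690 payoff=12.5510 vs cont=12.0497 → 12.5510 [stop]  node(6,2) S=66.1316 payoff=0.0000 vs cont=3.1550 → 3.1550 [wait]  node(6,3) S=82.1000 payoff=0.0000 vs cont=0.0000 → 0.0000 [wait]  node(6,4) S=101.9242 payoff=0.0000 vs cont=0.0000 → 0.0000 [wait]  node(6,5) S=126.5352 payoff=0.0000 vs cont=0.0000 → 0.0000 [wait]  node(6,6) S=157.0889 payoff=0.0000 vs cont=0.0000 → 0.0000 [wait]  ⇒ S*(6)=53.2690
t_5: node(5,0) S=47.8088 payoff=18.0112 vs cont=17.5100 → 18.0112 [stop]  node(5,1) S=59.3529 payoff=6.4671 vs cont=7.7149 → 7.7149 [wait]  node(5,2) S=73.6845 payoff=0.0000 vs cont=1.5392 → 1.5392 [wait]  node(5,3) S=91.4766 payoff=0.0000 vs cont=0.0000 → 0.0000 [wait]  node(5,4) S=113.5650 payoff=0.0000 vs cont=0.0000 → 0.0000 [wait]  node(5,5) S=140.9868 payoff=0.0000 vs cont=0.0000 → 0.0000 [wait]  ⇒ S*(5)=47.8088
t_4: node(4,0) S=53.2690 payoff=12.5510 vs cont=12.6793 → 12.6793 [wait]  node(4,1) S=66.1316 payoff=0.0000 vs cont=4.5403 → 4.5403 [wait]  node(4,2) S=82.1000 payoff=0.0000 vs cont=0.7509 → 0.7509 [wait]  node(4,3) S=101.9242 payoff=0.0000 vs cont=0.0000 → 0.0000 [wait]  node(4,4) S=126.5352 payoff=0.0000 vs cont=0.0000 → 0.0000 [wait]  ⇒ S*(4)=-
t_3: node(3,0) S=59.3529 payoff=6.4671 vs cont=8.4764 → 8.4764 [wait]  node(3,1) S=73.6845 payoff=0.0000 vs cont=2.5939 → 2.5939 [wait]  node(3,2) S=91.4766 payoff=0.0000 vs cont=0.3663 → 0.3663 [wait]  node(3,3) S=113.5650 payoff=0.0000 vs cont=0.0000 → 0.0000 [wait]  ⇒ S*(3)=-
t_2: node(2,0) S=66.1316 payoff=0.0000 vs cont=5.4440 → 5.4440 [wait]  node(2,1) S=82.1000 payoff=0.0000 vs cont=1.4503 → 1.4503 [wait]  node(2,2) S=101.9242 payoff=0.0000 vs cont=0.1787 → 0.1787 [wait]  ⇒ S*(2)=-
t_1: node(1,0) S=73.6845 payoff=0.0000 vs cont=3.3876 → 3.3876 [wait]  node(1,1) S=91.4766 payoff=0.0000 vs cont=0.7977 → 0.7977 [wait]  ⇒ S*(1)=-
t_0: node(0,0) S=82.1000 payoff=0.0000 vs cont=2.0551 → 2.0551 [wait]  ⇒ S*(0)=-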